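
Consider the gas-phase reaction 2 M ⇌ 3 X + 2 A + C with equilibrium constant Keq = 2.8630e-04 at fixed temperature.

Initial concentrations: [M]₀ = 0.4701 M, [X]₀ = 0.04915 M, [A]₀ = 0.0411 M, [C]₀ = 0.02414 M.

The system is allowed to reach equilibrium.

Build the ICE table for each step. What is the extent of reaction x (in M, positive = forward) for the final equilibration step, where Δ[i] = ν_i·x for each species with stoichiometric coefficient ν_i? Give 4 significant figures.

Q₀ = 2.1908e-08 vs Keq = 2.8630e-04 ⇒ Q<K, forward
Step 1:
                  M         X         A         C
  Initial    0.4701   0.04915    0.0411   0.02414
  Change    -0.1267    0.1901    0.1267   0.06337
  Equil      0.3434    0.2392    0.1678   0.08751
  solve Keq expr → x = 0.06337; check Q = 2.8630e-04

x = 0.06337 M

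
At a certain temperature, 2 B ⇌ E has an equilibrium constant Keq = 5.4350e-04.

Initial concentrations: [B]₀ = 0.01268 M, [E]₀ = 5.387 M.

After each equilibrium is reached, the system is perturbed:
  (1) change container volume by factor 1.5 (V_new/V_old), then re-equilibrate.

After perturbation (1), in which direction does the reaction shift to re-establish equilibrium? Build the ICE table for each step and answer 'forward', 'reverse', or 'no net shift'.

Direction: reverse

Q₀ = 3.3505e+04 vs Keq = 5.4350e-04 ⇒ Q>K, reverse
Step 1:
                  B         E
  init      0.01268     5.387
  Δ           10.65    -5.325
  eq          10.66    0.0618
  solve Keq expr → x = -5.325; check Q = 5.4350e-04
Then change container volume by factor 1.5 (V_new/V_old).
Step 2:
                  B         E
  init        7.109    0.0412
  Δ         0.02705  -0.01352
  eq          7.136   0.02767
  solve Keq expr → x = -0.01352; check Q = 5.4350e-04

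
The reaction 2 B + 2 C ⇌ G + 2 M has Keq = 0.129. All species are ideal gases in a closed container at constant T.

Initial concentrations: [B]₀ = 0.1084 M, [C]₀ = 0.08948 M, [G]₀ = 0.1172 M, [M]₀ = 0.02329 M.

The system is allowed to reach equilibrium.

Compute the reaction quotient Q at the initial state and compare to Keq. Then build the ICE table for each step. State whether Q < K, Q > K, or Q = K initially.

Q₀ = 0.6757; Q > K (proceeds reverse)

Q₀ = 0.6757 vs Keq = 0.129 ⇒ Q>K, reverse
Step 1:
                    B           C           G           M
  Initial      0.1084     0.08948      0.1172     0.02329
  Change      0.01052     0.01052   -0.005262    -0.01052
  Equil        0.1189         0.1      0.1119     0.01277
  solve Keq expr → x = -0.005262; check Q = 0.129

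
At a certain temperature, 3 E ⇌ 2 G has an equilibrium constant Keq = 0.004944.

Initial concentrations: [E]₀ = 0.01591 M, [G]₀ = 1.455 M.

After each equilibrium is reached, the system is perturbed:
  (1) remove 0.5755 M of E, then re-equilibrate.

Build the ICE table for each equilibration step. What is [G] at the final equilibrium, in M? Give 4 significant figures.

[G]_eq = 0.1216 M

Q₀ = 5.2567e+05 vs Keq = 0.004944 ⇒ Q>K, reverse
Step 1:
                  E         G
  init      0.01591     1.455
  Δ           1.902    -1.268
  eq          1.918    0.1868
  solve Keq expr → x = -0.6341; check Q = 0.004944
Then remove 0.5755 M of E.
Step 2:
                  E         G
  init        1.343    0.1868
  Δ         0.09785  -0.06523
  eq          1.441    0.1216
  solve Keq expr → x = -0.03262; check Q = 0.004944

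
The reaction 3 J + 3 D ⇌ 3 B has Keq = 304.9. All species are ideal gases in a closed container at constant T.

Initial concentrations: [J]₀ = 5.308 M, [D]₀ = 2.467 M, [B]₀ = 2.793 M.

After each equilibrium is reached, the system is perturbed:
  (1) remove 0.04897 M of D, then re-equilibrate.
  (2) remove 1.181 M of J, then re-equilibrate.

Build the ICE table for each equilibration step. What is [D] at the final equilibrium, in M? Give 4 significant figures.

Q₀ = 0.009703 vs Keq = 304.9 ⇒ Q<K, forward
Step 1:
                  J         D         B
  init        5.308     2.467     2.793
  Δ          -2.225    -2.225     2.225
  eq          3.083    0.2418     5.018
  solve Keq expr → x = 0.7417; check Q = 304.9
Then remove 0.04897 M of D.
Step 2:
                  J         D         B
  init        3.083    0.1929     5.018
  Δ         0.04353   0.04353  -0.04353
  eq          3.126    0.2364     4.975
  solve Keq expr → x = -0.01451; check Q = 304.9
Then remove 1.181 M of J.
Step 3:
                  J         D         B
  init        1.945    0.2364     4.975
  Δ          0.1142    0.1142   -0.1142
  eq           2.06    0.3506      4.86
  solve Keq expr → x = -0.03807; check Q = 304.9

[D]_eq = 0.3506 M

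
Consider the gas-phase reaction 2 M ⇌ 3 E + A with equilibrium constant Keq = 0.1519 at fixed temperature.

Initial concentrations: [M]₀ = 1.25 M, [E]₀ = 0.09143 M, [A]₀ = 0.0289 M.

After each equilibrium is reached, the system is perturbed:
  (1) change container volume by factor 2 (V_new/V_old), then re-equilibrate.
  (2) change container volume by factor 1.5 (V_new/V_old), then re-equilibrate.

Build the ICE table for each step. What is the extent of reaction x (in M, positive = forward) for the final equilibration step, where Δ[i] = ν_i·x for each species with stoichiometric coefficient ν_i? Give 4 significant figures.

Q₀ = 1.4137e-05 vs Keq = 0.1519 ⇒ Q<K, forward
Step 1:
                   M          E          A
  Initial       1.25    0.09143     0.0289
  Change     -0.4345     0.6517     0.2172
  Equil       0.8155     0.7432     0.2461
  solve Keq expr → x = 0.2172; check Q = 0.1519
Then change container volume by factor 2 (V_new/V_old).
Step 2:
                   M          E          A
  Initial     0.4078     0.3716     0.1231
  Change    -0.07069      0.106    0.03534
  Equil       0.3371     0.4776     0.1584
  solve Keq expr → x = 0.03534; check Q = 0.1519
Then change container volume by factor 1.5 (V_new/V_old).
Step 3:
                   M          E          A
  Initial     0.2247     0.3184     0.1056
  Change    -0.02981    0.04472    0.01491
  Equil       0.1949     0.3631     0.1205
  solve Keq expr → x = 0.01491; check Q = 0.1519

x = 0.01491 M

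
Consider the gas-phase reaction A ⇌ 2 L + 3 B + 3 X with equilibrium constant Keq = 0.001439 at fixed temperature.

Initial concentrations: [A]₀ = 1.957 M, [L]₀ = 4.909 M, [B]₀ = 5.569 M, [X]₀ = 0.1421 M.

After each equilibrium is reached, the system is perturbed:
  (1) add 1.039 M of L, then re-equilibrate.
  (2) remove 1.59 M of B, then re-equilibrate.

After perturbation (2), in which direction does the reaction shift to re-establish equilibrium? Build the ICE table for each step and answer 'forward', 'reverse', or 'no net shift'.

Direction: forward

Q₀ = 6.103 vs Keq = 0.001439 ⇒ Q>K, reverse
Step 1:
                    A           L           B           X
  I             1.957       4.909       5.569      0.1421
  C           0.04431    -0.08862     -0.1329     -0.1329
  E             2.001        4.82       5.436    0.009172
  solve Keq expr → x = -0.04431; check Q = 0.001439
Then add 1.039 M of L.
Step 2:
                    A           L           B           X
  I             2.001       5.859       5.436    0.009172
  C        3.7209e-04 -7.4418e-04   -0.001116   -0.001116
  E             2.002       5.859       5.435    0.008055
  solve Keq expr → x = -3.7209e-04; check Q = 0.001439
Then remove 1.59 M of B.
Step 3:
                    A           L           B           X
  I             2.002       5.859       3.845    0.008055
  C         -0.001105    0.002211    0.003316    0.003316
  E             2.001       5.861       3.848     0.01137
  solve Keq expr → x = 0.001105; check Q = 0.001439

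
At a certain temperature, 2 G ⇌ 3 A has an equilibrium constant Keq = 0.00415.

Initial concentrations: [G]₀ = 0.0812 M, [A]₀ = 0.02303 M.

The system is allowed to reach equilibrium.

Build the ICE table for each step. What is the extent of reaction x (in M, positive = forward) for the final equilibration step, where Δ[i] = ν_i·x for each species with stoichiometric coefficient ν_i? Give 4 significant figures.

Q₀ = 0.001853 vs Keq = 0.00415 ⇒ Q<K, forward
Step 1:
                  G         A
  Initial    0.0812   0.02303
  Change   -0.00406  0.006091
  Equil     0.07714   0.02912
  solve Keq expr → x = 0.00203; check Q = 0.00415

x = 0.00203 M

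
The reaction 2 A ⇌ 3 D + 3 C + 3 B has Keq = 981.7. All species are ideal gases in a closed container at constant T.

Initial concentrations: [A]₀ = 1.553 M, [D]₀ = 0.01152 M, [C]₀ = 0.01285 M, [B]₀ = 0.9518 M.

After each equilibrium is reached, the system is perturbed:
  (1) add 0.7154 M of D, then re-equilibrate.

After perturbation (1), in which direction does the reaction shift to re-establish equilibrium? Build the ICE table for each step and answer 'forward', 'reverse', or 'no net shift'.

Direction: reverse

Q₀ = 1.1597e-12 vs Keq = 981.7 ⇒ Q<K, forward
Step 1:
                  A         D         C         B
  I           1.553   0.01152   0.01285    0.9518
  C          -1.047      1.57      1.57      1.57
  E          0.5063     1.582     1.583     2.522
  solve Keq expr → x = 0.5234; check Q = 981.7
Then add 0.7154 M of D.
Step 2:
                  A         D         C         B
  I          0.5063     2.297     1.583     2.522
  C          0.1071   -0.1606   -0.1606   -0.1606
  E          0.6134     2.136     1.422     2.361
  solve Keq expr → x = -0.05354; check Q = 981.7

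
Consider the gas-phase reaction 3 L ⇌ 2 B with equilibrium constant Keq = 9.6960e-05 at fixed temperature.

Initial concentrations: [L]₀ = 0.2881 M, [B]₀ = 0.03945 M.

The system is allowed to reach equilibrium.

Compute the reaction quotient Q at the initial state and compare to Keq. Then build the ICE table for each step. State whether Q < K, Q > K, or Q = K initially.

Q₀ = 0.06508; Q > K (proceeds reverse)

Q₀ = 0.06508 vs Keq = 9.6960e-05 ⇒ Q>K, reverse
Step 1:
                    L           B
  init         0.2881     0.03945
  Δ           0.05619    -0.03746
  eq           0.3443    0.001989
  solve Keq expr → x = -0.01873; check Q = 9.6960e-05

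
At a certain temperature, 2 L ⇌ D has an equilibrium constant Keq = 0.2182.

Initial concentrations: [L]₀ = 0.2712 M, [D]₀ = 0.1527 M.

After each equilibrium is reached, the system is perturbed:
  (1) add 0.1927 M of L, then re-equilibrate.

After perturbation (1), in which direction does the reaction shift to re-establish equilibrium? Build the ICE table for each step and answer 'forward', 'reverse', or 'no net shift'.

Q₀ = 2.076 vs Keq = 0.2182 ⇒ Q>K, reverse
Step 1:
                  L         D
  I          0.2712    0.1527
  C           0.206    -0.103
  E          0.4772   0.04969
  solve Keq expr → x = -0.103; check Q = 0.2182
Then add 0.1927 M of L.
Step 2:
                  L         D
  I          0.6699   0.04969
  C        -0.06193   0.03097
  E           0.608   0.08066
  solve Keq expr → x = 0.03097; check Q = 0.2182

Direction: forward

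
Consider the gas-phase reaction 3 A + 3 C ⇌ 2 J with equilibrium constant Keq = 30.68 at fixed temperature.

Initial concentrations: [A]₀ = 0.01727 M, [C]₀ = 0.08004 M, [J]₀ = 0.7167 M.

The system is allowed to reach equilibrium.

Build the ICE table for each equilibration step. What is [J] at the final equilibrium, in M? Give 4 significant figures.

[J]_eq = 0.458 M

Q₀ = 1.9448e+08 vs Keq = 30.68 ⇒ Q>K, reverse
Step 1:
                   A          C          J
  I          0.01727    0.08004     0.7167
  C           0.3881     0.3881    -0.2587
  E           0.4054     0.4682      0.458
  solve Keq expr → x = -0.1294; check Q = 30.68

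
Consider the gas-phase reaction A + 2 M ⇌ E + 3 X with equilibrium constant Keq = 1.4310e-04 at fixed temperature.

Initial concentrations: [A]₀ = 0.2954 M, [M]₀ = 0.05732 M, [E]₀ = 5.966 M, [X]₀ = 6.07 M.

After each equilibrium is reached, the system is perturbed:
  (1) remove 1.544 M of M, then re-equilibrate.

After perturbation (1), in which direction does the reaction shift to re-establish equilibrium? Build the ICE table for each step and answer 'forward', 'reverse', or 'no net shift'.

Direction: reverse

Q₀ = 1.3748e+06 vs Keq = 1.4310e-04 ⇒ Q>K, reverse
Step 1:
                    A           M           E           X
  I            0.2954     0.05732       5.966        6.07
  C             1.987       3.973      -1.987       -5.96
  E             2.282       4.031       3.979      0.1101
  solve Keq expr → x = -1.987; check Q = 1.4310e-04
Then remove 1.544 M of M.
Step 2:
                    A           M           E           X
  I             2.282       2.487       3.979      0.1101
  C          0.009898      0.0198   -0.009898    -0.02969
  E             2.292       2.506       3.969     0.08037
  solve Keq expr → x = -0.009898; check Q = 1.4310e-04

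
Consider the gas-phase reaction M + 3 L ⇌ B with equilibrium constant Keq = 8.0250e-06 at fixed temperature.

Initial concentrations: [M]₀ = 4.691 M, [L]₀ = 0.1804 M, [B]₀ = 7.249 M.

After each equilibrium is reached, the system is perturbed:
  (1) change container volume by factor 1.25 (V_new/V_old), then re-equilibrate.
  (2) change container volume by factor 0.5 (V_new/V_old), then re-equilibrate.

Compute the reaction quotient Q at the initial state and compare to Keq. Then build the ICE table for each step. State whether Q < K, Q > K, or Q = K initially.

Q₀ = 263.2; Q > K (proceeds reverse)

Q₀ = 263.2 vs Keq = 8.0250e-06 ⇒ Q>K, reverse
Step 1:
                    M           L           B
  I             4.691      0.1804       7.249
  C             6.547       19.64      -6.547
  E             11.24       19.82      0.7022
  solve Keq expr → x = -6.547; check Q = 8.0250e-06
Then change container volume by factor 1.25 (V_new/V_old).
Step 2:
                    M           L           B
  I              8.99       15.86      0.5618
  C            0.2272      0.6816     -0.2272
  E             9.217       16.54      0.3346
  solve Keq expr → x = -0.2272; check Q = 8.0250e-06
Then change container volume by factor 0.5 (V_new/V_old).
Step 3:
                    M           L           B
  I             18.43       33.08      0.6692
  C            -1.975      -5.925       1.975
  E             16.46       27.15       2.644
  solve Keq expr → x = 1.975; check Q = 8.0250e-06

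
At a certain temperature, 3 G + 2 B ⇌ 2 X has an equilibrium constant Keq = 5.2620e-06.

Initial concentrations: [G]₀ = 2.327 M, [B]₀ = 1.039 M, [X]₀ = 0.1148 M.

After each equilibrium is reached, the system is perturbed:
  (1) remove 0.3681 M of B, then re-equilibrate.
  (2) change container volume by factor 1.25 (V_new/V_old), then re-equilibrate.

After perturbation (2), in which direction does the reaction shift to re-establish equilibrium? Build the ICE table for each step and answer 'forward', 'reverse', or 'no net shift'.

Direction: reverse

Q₀ = 9.6887e-04 vs Keq = 5.2620e-06 ⇒ Q>K, reverse
Step 1:
                    G           B           X
  Initial       2.327       1.039      0.1148
  Change       0.1568      0.1045     -0.1045
  Equil         2.484       1.144     0.01027
  solve Keq expr → x = -0.05227; check Q = 5.2620e-06
Then remove 0.3681 M of B.
Step 2:
                    G           B           X
  Initial       2.484      0.7754     0.01027
  Change     0.004883    0.003255   -0.003255
  Equil         2.489      0.7787    0.007013
  solve Keq expr → x = -0.001628; check Q = 5.2620e-06
Then change container volume by factor 1.25 (V_new/V_old).
Step 3:
                    G           B           X
  Initial       1.991      0.6229     0.00561
  Change     0.002368    0.001579   -0.001579
  Equil         1.993      0.6245    0.004032
  solve Keq expr → x = -7.8926e-04; check Q = 5.2620e-06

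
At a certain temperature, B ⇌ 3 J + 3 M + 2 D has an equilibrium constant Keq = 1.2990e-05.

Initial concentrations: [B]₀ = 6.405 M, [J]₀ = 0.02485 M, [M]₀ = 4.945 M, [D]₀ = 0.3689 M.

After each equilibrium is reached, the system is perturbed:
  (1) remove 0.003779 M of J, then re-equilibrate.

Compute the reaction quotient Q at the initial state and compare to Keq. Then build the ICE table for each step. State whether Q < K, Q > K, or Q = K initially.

Q₀ = 3.9425e-05 vs Keq = 1.2990e-05 ⇒ Q>K, reverse
Step 1:
                  B         J         M         D
  Initial     6.405   0.02485     4.945    0.3689
  Change     0.0025 -0.007501 -0.007501 -0.005001
  Equil       6.408   0.01735     4.937    0.3639
  solve Keq expr → x = -0.0025; check Q = 1.2990e-05
Then remove 0.003779 M of J.
Step 2:
                  B         J         M         D
  Initial     6.408   0.01357     4.937    0.3639
  Change  -0.001229  0.003687  0.003687  0.002458
  Equil       6.406   0.01726     4.941    0.3664
  solve Keq expr → x = 0.001229; check Q = 1.2990e-05

Q₀ = 3.9425e-05; Q > K (proceeds reverse)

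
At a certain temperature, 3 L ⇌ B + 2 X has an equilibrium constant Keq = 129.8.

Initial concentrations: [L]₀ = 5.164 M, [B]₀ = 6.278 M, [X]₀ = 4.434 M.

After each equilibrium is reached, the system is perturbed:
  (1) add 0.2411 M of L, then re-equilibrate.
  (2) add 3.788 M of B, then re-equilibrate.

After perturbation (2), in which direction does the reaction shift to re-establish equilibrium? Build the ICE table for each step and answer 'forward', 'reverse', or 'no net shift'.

Q₀ = 0.8963 vs Keq = 129.8 ⇒ Q<K, forward
Step 1:
                  L         B         X
  I           5.164     6.278     4.434
  C          -3.756     1.252     2.504
  E           1.408      7.53     6.938
  solve Keq expr → x = 1.252; check Q = 129.8
Then add 0.2411 M of L.
Step 2:
                  L         B         X
  I           1.649      7.53     6.938
  C          -0.217   0.07234    0.1447
  E           1.432     7.602     7.083
  solve Keq expr → x = 0.07234; check Q = 129.8
Then add 3.788 M of B.
Step 3:
                  L         B         X
  I           1.432     11.39     7.083
  C          0.1847  -0.06156   -0.1231
  E           1.617     11.33     6.959
  solve Keq expr → x = -0.06156; check Q = 129.8

Direction: reverse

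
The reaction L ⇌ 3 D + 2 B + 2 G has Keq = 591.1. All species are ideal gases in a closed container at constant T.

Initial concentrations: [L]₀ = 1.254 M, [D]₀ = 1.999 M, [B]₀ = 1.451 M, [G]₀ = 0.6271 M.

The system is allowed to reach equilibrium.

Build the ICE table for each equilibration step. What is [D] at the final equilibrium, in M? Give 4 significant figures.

[D]_eq = 3.342 M

Q₀ = 5.274 vs Keq = 591.1 ⇒ Q<K, forward
Step 1:
                  L         D         B         G
  Initial     1.254     1.999     1.451    0.6271
  Change    -0.4478     1.343    0.8955    0.8955
  Equil      0.8062     3.342     2.347     1.523
  solve Keq expr → x = 0.4478; check Q = 591.1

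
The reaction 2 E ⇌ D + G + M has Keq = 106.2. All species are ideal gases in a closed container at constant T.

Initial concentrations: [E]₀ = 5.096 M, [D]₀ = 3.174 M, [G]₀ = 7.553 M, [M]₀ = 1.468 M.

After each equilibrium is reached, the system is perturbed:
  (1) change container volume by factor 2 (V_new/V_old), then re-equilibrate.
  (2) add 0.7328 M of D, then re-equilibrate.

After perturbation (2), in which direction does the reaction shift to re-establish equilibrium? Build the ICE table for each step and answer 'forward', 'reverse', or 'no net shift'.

Direction: reverse

Q₀ = 1.355 vs Keq = 106.2 ⇒ Q<K, forward
Step 1:
                   E          D          G          M
  I            5.096      3.174      7.553      1.468
  C           -3.853      1.926      1.926      1.926
  E            1.243        5.1      9.479      3.394
  solve Keq expr → x = 1.926; check Q = 106.2
Then change container volume by factor 2 (V_new/V_old).
Step 2:
                   E          D          G          M
  I           0.6216       2.55       4.74      1.697
  C          -0.1609    0.08043    0.08043    0.08043
  E           0.4607      2.631       4.82      1.778
  solve Keq expr → x = 0.08043; check Q = 106.2
Then add 0.7328 M of D.
Step 3:
                   E          D          G          M
  I           0.4607      3.363       4.82      1.778
  C          0.05289   -0.02644   -0.02644   -0.02644
  E           0.5136      3.337      4.794      1.751
  solve Keq expr → x = -0.02644; check Q = 106.2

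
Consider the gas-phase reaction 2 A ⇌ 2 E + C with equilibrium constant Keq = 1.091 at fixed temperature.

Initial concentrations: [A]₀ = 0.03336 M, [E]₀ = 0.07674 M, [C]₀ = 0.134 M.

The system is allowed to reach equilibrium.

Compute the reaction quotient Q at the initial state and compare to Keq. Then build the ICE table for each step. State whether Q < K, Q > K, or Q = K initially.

Q₀ = 0.7091; Q < K (proceeds forward)

Q₀ = 0.7091 vs Keq = 1.091 ⇒ Q<K, forward
Step 1:
                  A         E         C
  I         0.03336   0.07674     0.134
  C       -0.004607  0.004607  0.002304
  E         0.02875   0.08135    0.1363
  solve Keq expr → x = 0.002304; check Q = 1.091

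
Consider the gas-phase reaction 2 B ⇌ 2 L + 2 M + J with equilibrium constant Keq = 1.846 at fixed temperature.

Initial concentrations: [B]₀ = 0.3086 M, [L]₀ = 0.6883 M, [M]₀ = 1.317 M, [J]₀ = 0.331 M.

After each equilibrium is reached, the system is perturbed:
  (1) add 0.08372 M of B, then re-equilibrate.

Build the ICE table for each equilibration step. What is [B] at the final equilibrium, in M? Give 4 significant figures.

Q₀ = 2.856 vs Keq = 1.846 ⇒ Q>K, reverse
Step 1:
                    B           L           M           J
  init         0.3086      0.6883       1.317       0.331
  Δ           0.03575    -0.03575    -0.03575    -0.01787
  eq           0.3443      0.6526       1.281      0.3131
  solve Keq expr → x = -0.01787; check Q = 1.846
Then add 0.08372 M of B.
Step 2:
                    B           L           M           J
  init         0.4281      0.6526       1.281      0.3131
  Δ           -0.0397      0.0397      0.0397     0.01985
  eq           0.3884      0.6923       1.321       0.333
  solve Keq expr → x = 0.01985; check Q = 1.846

[B]_eq = 0.3884 M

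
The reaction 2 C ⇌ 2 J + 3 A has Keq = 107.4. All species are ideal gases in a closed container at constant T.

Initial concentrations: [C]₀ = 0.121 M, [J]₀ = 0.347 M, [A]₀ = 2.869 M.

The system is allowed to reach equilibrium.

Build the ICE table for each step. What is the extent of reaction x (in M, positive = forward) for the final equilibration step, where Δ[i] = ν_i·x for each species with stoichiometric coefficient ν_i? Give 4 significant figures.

x = -0.01315 M

Q₀ = 194.2 vs Keq = 107.4 ⇒ Q>K, reverse
Step 1:
                  C         J         A
  I           0.121     0.347     2.869
  C         0.02629  -0.02629  -0.03944
  E          0.1473    0.3207      2.83
  solve Keq expr → x = -0.01315; check Q = 107.4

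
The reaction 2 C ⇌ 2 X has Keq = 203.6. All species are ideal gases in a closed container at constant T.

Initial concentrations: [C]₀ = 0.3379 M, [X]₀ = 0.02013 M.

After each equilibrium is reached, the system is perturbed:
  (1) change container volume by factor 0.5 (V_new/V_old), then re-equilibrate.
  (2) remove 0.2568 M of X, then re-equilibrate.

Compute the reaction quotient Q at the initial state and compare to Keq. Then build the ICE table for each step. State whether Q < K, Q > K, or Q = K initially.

Q₀ = 0.003549; Q < K (proceeds forward)

Q₀ = 0.003549 vs Keq = 203.6 ⇒ Q<K, forward
Step 1:
                   C          X
  Initial     0.3379    0.02013
  Change     -0.3145     0.3145
  Equil      0.02345     0.3346
  solve Keq expr → x = 0.1572; check Q = 203.6
Then change container volume by factor 0.5 (V_new/V_old).
Step 2:
                   C          X
  Initial     0.0469     0.6692
  Change           0          0
  Equil       0.0469     0.6692
  solve Keq expr → x = 0; check Q = 203.6
Then remove 0.2568 M of X.
Step 3:
                   C          X
  Initial     0.0469     0.4124
  Change    -0.01682    0.01682
  Equil      0.03008     0.4292
  solve Keq expr → x = 0.008409; check Q = 203.6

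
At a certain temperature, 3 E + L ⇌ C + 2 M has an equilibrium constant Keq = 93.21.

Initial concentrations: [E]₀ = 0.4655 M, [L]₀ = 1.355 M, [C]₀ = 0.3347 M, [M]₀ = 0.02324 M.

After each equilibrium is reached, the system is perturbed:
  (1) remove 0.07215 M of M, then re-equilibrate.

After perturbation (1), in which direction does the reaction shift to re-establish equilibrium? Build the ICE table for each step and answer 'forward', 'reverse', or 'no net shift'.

Q₀ = 0.001323 vs Keq = 93.21 ⇒ Q<K, forward
Step 1:
                    E           L           C           M
  I            0.4655       1.355      0.3347     0.02324
  C           -0.3959      -0.132       0.132      0.2639
  E           0.06963       1.223      0.4667      0.2872
  solve Keq expr → x = 0.132; check Q = 93.21
Then remove 0.07215 M of M.
Step 2:
                    E           L           C           M
  I           0.06963       1.223      0.4667       0.215
  C          -0.01074    -0.00358     0.00358     0.00716
  E           0.05889       1.219      0.4702      0.2222
  solve Keq expr → x = 0.00358; check Q = 93.21

Direction: forward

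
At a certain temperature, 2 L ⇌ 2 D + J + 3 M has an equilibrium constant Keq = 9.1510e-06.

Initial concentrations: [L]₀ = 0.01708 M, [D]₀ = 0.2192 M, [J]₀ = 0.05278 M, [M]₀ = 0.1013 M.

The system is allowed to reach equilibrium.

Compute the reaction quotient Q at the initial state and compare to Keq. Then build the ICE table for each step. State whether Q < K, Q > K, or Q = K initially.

Q₀ = 0.009037; Q > K (proceeds reverse)

Q₀ = 0.009037 vs Keq = 9.1510e-06 ⇒ Q>K, reverse
Step 1:
                    L           D           J           M
  I           0.01708      0.2192     0.05278      0.1013
  C           0.04503    -0.04503    -0.02252    -0.06755
  E           0.06211      0.1742     0.03026     0.03375
  solve Keq expr → x = -0.02252; check Q = 9.1510e-06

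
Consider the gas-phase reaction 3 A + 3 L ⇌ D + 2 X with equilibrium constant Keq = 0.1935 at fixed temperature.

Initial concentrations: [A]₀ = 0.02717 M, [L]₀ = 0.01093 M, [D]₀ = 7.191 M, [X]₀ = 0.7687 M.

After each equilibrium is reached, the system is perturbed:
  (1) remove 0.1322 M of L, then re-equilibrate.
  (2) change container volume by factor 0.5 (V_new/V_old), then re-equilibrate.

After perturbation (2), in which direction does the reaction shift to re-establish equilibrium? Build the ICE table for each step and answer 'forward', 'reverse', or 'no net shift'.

Q₀ = 1.6225e+11 vs Keq = 0.1935 ⇒ Q>K, reverse
Step 1:
                    A           L           D           X
  init        0.02717     0.01093       7.191      0.7687
  Δ            0.9348      0.9348     -0.3116     -0.6232
  eq           0.9619      0.9457       6.879      0.1455
  solve Keq expr → x = -0.3116; check Q = 0.1935
Then remove 0.1322 M of L.
Step 2:
                    A           L           D           X
  init         0.9619      0.8135       6.879      0.1455
  Δ           0.02731     0.02731   -0.009104    -0.01821
  eq           0.9893      0.8408        6.87      0.1273
  solve Keq expr → x = -0.009104; check Q = 0.1935
Then change container volume by factor 0.5 (V_new/V_old).
Step 3:
                    A           L           D           X
  init          1.979       1.682       13.74      0.2546
  Δ           -0.2755     -0.2755     0.09183      0.1837
  eq            1.703       1.406       13.83      0.4383
  solve Keq expr → x = 0.09183; check Q = 0.1935

Direction: forward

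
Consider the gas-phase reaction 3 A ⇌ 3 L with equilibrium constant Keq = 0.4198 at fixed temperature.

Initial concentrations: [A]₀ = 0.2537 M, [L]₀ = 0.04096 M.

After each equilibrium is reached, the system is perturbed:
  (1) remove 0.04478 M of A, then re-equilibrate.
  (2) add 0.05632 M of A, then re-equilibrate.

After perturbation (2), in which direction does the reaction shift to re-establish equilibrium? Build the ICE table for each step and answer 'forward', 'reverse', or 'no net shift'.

Direction: forward

Q₀ = 0.004208 vs Keq = 0.4198 ⇒ Q<K, forward
Step 1:
                  A         L
  Initial    0.2537   0.04096
  Change    -0.0852    0.0852
  Equil      0.1685    0.1262
  solve Keq expr → x = 0.0284; check Q = 0.4198
Then remove 0.04478 M of A.
Step 2:
                  A         L
  Initial    0.1237    0.1262
  Change    0.01917  -0.01917
  Equil      0.1429     0.107
  solve Keq expr → x = -0.006391; check Q = 0.4198
Then add 0.05632 M of A.
Step 3:
                  A         L
  Initial    0.1992     0.107
  Change   -0.02411   0.02411
  Equil      0.1751    0.1311
  solve Keq expr → x = 0.008038; check Q = 0.4198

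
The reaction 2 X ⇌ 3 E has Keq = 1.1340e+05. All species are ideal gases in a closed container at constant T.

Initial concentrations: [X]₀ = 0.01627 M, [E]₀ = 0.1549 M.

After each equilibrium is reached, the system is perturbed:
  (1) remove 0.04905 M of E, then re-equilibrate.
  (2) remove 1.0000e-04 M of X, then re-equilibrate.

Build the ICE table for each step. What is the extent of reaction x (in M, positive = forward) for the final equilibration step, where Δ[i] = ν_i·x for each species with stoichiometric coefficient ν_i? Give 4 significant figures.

Q₀ = 14.04 vs Keq = 1.1340e+05 ⇒ Q<K, forward
Step 1:
                  X         E
  Initial   0.01627    0.1549
  Change   -0.01605   0.02407
  Equil   2.2483e-04     0.179
  solve Keq expr → x = 0.008023; check Q = 1.1340e+05
Then remove 0.04905 M of E.
Step 2:
                  X         E
  Initial 2.2483e-04    0.1299
  Change  -8.5567e-05 1.2835e-04
  Equil   1.3926e-04      0.13
  solve Keq expr → x = 4.2783e-05; check Q = 1.1340e+05
Then remove 1.0000e-04 M of X.
Step 3:
                  X         E
  Initial 3.9264e-05      0.13
  Change  9.9760e-05 -1.4964e-04
  Equil   1.3902e-04    0.1299
  solve Keq expr → x = -4.9880e-05; check Q = 1.1340e+05

x = -4.9880e-05 M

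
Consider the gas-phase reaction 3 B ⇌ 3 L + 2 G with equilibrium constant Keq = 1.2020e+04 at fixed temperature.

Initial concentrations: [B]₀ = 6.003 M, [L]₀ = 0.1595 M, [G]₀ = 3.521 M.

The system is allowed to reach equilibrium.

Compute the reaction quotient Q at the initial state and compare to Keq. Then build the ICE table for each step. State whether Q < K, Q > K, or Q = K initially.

Q₀ = 2.3255e-04 vs Keq = 1.2020e+04 ⇒ Q<K, forward
Step 1:
                   B          L          G
  I            6.003     0.1595      3.521
  C           -5.157      5.157      3.438
  E            0.846      5.317      6.959
  solve Keq expr → x = 1.719; check Q = 1.2020e+04

Q₀ = 2.3255e-04; Q < K (proceeds forward)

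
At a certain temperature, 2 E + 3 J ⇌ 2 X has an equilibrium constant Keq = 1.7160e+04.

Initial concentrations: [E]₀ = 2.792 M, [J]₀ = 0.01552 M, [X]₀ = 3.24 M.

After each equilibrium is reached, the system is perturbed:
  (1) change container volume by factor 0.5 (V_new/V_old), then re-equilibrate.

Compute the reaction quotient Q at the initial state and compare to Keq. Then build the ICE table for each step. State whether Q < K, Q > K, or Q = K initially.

Q₀ = 3.6023e+05; Q > K (proceeds reverse)

Q₀ = 3.6023e+05 vs Keq = 1.7160e+04 ⇒ Q>K, reverse
Step 1:
                  E         J         X
  Initial     2.792   0.01552      3.24
  Change    0.01797   0.02695  -0.01797
  Equil        2.81   0.04247     3.222
  solve Keq expr → x = -0.008984; check Q = 1.7160e+04
Then change container volume by factor 0.5 (V_new/V_old).
Step 2:
                  E         J         X
  Initial      5.62   0.08495     6.444
  Change   -0.02814  -0.04221   0.02814
  Equil       5.592   0.04274     6.472
  solve Keq expr → x = 0.01407; check Q = 1.7160e+04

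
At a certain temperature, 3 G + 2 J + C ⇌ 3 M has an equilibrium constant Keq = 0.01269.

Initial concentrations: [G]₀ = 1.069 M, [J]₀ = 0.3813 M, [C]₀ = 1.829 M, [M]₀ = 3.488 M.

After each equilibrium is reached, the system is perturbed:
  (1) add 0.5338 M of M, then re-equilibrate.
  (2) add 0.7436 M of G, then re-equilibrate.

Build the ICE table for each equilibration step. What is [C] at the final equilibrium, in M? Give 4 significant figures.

Q₀ = 130.6 vs Keq = 0.01269 ⇒ Q>K, reverse
Step 1:
                    G           J           C           M
  init          1.069      0.3813       1.829       3.488
  Δ             2.052       1.368      0.6838      -2.052
  eq            3.121       1.749       2.513       1.436
  solve Keq expr → x = -0.6838; check Q = 0.01269
Then add 0.5338 M of M.
Step 2:
                    G           J           C           M
  init          3.121       1.749       2.513        1.97
  Δ            0.2774      0.1849     0.09247     -0.2774
  eq            3.398       1.934       2.605       1.693
  solve Keq expr → x = -0.09247; check Q = 0.01269
Then add 0.7436 M of G.
Step 3:
                    G           J           C           M
  init          4.142       1.934       2.605       1.693
  Δ           -0.1818     -0.1212     -0.0606      0.1818
  eq             3.96       1.813       2.545       1.875
  solve Keq expr → x = 0.0606; check Q = 0.01269

[C]_eq = 2.545 M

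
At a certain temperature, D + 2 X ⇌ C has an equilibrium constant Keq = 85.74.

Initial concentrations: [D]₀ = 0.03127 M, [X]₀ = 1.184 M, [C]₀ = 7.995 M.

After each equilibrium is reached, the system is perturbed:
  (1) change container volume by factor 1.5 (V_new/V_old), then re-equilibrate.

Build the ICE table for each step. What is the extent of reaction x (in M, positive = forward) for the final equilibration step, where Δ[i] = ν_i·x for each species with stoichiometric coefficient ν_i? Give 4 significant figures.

Q₀ = 182.4 vs Keq = 85.74 ⇒ Q>K, reverse
Step 1:
                    D           X           C
  init        0.03127       1.184       7.995
  Δ           0.02897     0.05793    -0.02897
  eq          0.06024       1.242       7.966
  solve Keq expr → x = -0.02897; check Q = 85.74
Then change container volume by factor 1.5 (V_new/V_old).
Step 2:
                    D           X           C
  init        0.04016       0.828       5.311
  Δ           0.03585      0.0717    -0.03585
  eq          0.07601      0.8997       5.275
  solve Keq expr → x = -0.03585; check Q = 85.74

x = -0.03585 M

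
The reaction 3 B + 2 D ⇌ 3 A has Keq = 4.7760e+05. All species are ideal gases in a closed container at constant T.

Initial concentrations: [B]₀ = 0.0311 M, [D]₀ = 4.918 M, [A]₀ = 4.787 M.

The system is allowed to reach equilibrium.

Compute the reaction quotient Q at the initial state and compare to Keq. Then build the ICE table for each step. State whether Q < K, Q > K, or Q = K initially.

Q₀ = 1.5078e+05 vs Keq = 4.7760e+05 ⇒ Q<K, forward
Step 1:
                   B          D          A
  Initial     0.0311      4.918      4.787
  Change   -0.009861  -0.006574   0.009861
  Equil      0.02124      4.911      4.797
  solve Keq expr → x = 0.003287; check Q = 4.7760e+05

Q₀ = 1.5078e+05; Q < K (proceeds forward)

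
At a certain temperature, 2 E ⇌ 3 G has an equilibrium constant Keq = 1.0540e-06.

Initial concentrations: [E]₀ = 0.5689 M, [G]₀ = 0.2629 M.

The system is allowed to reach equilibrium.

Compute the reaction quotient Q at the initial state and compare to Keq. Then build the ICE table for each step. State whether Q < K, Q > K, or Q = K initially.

Q₀ = 0.05614 vs Keq = 1.0540e-06 ⇒ Q>K, reverse
Step 1:
                   E          G
  init        0.5689     0.2629
  Δ           0.1697    -0.2546
  eq          0.7386   0.008316
  solve Keq expr → x = -0.08486; check Q = 1.0540e-06

Q₀ = 0.05614; Q > K (proceeds reverse)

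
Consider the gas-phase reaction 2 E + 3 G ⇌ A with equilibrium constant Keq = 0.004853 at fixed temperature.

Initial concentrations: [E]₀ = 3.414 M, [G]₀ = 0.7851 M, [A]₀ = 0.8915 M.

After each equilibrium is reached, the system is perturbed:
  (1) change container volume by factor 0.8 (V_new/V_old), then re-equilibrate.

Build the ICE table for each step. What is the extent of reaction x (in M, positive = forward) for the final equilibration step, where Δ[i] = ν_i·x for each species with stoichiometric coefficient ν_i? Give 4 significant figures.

x = 0.1389 M

Q₀ = 0.1581 vs Keq = 0.004853 ⇒ Q>K, reverse
Step 1:
                    E           G           A
  Initial       3.414      0.7851      0.8915
  Change       0.7168       1.075     -0.3584
  Equil         4.131        1.86      0.5331
  solve Keq expr → x = -0.3584; check Q = 0.004853
Then change container volume by factor 0.8 (V_new/V_old).
Step 2:
                    E           G           A
  Initial       5.163       2.325      0.6664
  Change      -0.2779     -0.4168      0.1389
  Equil         4.886       1.909      0.8053
  solve Keq expr → x = 0.1389; check Q = 0.004853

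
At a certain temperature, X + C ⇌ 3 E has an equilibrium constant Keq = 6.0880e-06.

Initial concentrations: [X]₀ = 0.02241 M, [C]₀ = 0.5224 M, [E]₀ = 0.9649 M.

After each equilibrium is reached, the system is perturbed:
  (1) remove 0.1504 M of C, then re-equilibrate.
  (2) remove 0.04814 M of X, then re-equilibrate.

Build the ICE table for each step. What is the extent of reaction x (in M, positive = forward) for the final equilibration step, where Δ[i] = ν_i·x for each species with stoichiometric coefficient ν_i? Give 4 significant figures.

Q₀ = 76.74 vs Keq = 6.0880e-06 ⇒ Q>K, reverse
Step 1:
                  X         C         E
  init      0.02241    0.5224    0.9649
  Δ          0.3176    0.3176   -0.9529
  eq           0.34      0.84   0.01203
  solve Keq expr → x = -0.3176; check Q = 6.0880e-06
Then remove 0.1504 M of C.
Step 2:
                  X         C         E
  init         0.34    0.6896   0.01203
  Δ       2.5373e-04 2.5373e-04 -7.6118e-04
  eq         0.3403    0.6899   0.01126
  solve Keq expr → x = -2.5373e-04; check Q = 6.0880e-06
Then remove 0.04814 M of X.
Step 3:
                  X         C         E
  init       0.2921    0.6899   0.01126
  Δ       1.8506e-04 1.8506e-04 -5.5518e-04
  eq         0.2923    0.6901   0.01071
  solve Keq expr → x = -1.8506e-04; check Q = 6.0880e-06

x = -1.8506e-04 M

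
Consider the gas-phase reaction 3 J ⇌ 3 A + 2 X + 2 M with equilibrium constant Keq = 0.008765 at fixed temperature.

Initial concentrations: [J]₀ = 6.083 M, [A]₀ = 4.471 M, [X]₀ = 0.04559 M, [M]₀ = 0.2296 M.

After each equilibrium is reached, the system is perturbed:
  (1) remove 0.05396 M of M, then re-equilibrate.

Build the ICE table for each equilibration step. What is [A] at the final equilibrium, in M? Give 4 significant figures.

Q₀ = 4.3505e-05 vs Keq = 0.008765 ⇒ Q<K, forward
Step 1:
                    J           A           X           M
  Initial       6.083       4.471     0.04559      0.2296
  Change      -0.3362      0.3362      0.2241      0.2241
  Equil         5.747       4.807      0.2697      0.4537
  solve Keq expr → x = 0.1121; check Q = 0.008765
Then remove 0.05396 M of M.
Step 2:
                    J           A           X           M
  Initial       5.747       4.807      0.2697      0.3998
  Change     -0.02756     0.02756     0.01837     0.01837
  Equil         5.719       4.835      0.2881      0.4181
  solve Keq expr → x = 0.009186; check Q = 0.008765

[A]_eq = 4.835 M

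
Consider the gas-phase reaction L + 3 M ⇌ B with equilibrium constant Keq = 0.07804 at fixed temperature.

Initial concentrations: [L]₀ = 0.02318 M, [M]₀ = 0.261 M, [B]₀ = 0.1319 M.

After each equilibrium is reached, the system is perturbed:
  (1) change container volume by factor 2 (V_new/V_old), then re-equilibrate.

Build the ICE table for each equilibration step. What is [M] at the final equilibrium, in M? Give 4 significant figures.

[M]_eq = 0.3277 M

Q₀ = 320 vs Keq = 0.07804 ⇒ Q>K, reverse
Step 1:
                    L           M           B
  Initial     0.02318       0.261      0.1319
  Change       0.1287      0.3861     -0.1287
  Equil        0.1519      0.6471    0.003211
  solve Keq expr → x = -0.1287; check Q = 0.07804
Then change container volume by factor 2 (V_new/V_old).
Step 2:
                    L           M           B
  Initial     0.07593      0.3235    0.001605
  Change     0.001393    0.004179   -0.001393
  Equil       0.07733      0.3277  2.1239e-04
  solve Keq expr → x = -0.001393; check Q = 0.07804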